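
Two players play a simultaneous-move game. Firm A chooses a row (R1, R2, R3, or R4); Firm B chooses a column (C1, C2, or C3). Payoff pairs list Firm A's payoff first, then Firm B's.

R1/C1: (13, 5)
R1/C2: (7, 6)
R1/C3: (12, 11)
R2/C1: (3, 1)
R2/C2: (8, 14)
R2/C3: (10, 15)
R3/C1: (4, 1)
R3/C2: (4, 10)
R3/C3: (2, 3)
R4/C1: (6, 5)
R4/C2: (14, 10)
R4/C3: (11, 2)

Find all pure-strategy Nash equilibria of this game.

(R1, C3) and (R4, C2)

Check mutual best responses: a cell is a NE iff neither player can gain by unilaterally deviating.
Firm A's best responses — vs C1: R1 (payoff 13); vs C2: R4 (payoff 14); vs C3: R1 (payoff 12).
Firm B's best responses — vs R1: C3 (payoff 11); vs R2: C3 (payoff 15); vs R3: C2 (payoff 10); vs R4: C2 (payoff 10).
Mutual best responses occur at (R1, C3) and (R4, C2); at each, neither player gains by switching.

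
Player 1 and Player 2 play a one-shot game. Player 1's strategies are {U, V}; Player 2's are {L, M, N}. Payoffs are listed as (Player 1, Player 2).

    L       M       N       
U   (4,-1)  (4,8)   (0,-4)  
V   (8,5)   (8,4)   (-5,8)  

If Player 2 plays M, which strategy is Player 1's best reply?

With Player 2 fixed at M, Player 1's payoffs are: U → 4, V → 8.
The maximum is 8, achieved by V.

V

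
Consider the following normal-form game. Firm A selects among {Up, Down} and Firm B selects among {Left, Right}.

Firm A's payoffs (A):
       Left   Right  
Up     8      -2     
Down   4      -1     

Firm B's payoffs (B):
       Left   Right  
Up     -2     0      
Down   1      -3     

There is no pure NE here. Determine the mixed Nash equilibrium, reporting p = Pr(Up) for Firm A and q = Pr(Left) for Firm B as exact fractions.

p = 2/3, q = 1/5

Each player's mixing probability is pinned down by making the *other* player indifferent.
Firm B indifferent between Left and Right: p·(-2) + (1−p)·1 = p·0 + (1−p)·(-3) ⟹ 1 + (-3)p = (-3) + 3p ⟹ p = 2/3.
Firm A indifferent between Up and Down: q·8 + (1−q)·(-2) = q·4 + (1−q)·(-1) ⟹ (-2) + 10q = (-1) + 5q ⟹ q = 1/5.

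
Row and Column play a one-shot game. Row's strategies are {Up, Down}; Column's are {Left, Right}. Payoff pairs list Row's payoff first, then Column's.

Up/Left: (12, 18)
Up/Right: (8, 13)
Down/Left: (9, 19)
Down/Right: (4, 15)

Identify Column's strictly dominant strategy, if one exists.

A strategy is strictly dominant if it gives Column a strictly higher payoff than every other strategy, against every choice by the opponent.
Left strictly dominates: vs Up: 18 > 13; vs Down: 19 > 15.

Left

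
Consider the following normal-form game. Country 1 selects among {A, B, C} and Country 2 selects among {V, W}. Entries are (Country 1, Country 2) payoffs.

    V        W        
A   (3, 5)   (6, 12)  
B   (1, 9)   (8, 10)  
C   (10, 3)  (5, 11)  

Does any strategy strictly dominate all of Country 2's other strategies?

Check whether one of Country 2's strategies beats all alternatives regardless of what the opponent does.
W strictly dominates: vs A: 12 > 5; vs B: 10 > 9; vs C: 11 > 3.

W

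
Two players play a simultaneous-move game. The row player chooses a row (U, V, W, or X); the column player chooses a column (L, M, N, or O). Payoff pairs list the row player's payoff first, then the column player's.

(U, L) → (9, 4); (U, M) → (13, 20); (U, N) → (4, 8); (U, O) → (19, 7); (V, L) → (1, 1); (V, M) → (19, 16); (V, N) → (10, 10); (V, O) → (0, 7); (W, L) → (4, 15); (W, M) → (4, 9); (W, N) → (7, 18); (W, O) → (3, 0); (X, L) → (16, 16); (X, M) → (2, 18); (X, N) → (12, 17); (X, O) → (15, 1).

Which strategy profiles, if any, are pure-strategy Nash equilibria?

(V, M)

Check mutual best responses: a cell is a NE iff neither player can gain by unilaterally deviating.
The row player's best responses — vs L: X (payoff 16); vs M: V (payoff 19); vs N: X (payoff 12); vs O: U (payoff 19).
The column player's best responses — vs U: M (payoff 20); vs V: M (payoff 16); vs W: N (payoff 18); vs X: M (payoff 18).
The only mutual best response is (V, M); neither player gains by switching there.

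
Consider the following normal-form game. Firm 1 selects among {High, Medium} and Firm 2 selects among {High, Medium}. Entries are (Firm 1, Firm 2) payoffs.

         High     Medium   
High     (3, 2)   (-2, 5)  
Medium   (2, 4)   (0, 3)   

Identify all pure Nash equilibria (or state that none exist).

Check mutual best responses: a cell is a NE iff neither player can gain by unilaterally deviating.
Firm 1's best responses — vs High: High (payoff 3); vs Medium: Medium (payoff 0).
Firm 2's best responses — vs High: Medium (payoff 5); vs Medium: High (payoff 4).
No cell has both players best-responding. For instance, Firm 1's best reply to Medium is Medium, but against Medium Firm 2 prefers High over Medium.

No pure-strategy Nash equilibrium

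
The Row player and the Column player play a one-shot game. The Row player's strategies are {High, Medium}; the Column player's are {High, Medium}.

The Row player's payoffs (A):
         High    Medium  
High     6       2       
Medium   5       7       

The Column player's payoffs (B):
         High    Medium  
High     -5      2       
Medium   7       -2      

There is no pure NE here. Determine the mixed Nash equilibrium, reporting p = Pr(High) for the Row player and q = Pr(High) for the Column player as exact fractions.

Each player's mixing probability is pinned down by making the *other* player indifferent.
The Column player indifferent between High and Medium: p·(-5) + (1−p)·7 = p·2 + (1−p)·(-2) ⟹ 7 + (-12)p = (-2) + 4p ⟹ p = 9/16.
The Row player indifferent between High and Medium: q·6 + (1−q)·2 = q·5 + (1−q)·7 ⟹ 2 + 4q = 7 + (-2)q ⟹ q = 5/6.

p = 9/16, q = 5/6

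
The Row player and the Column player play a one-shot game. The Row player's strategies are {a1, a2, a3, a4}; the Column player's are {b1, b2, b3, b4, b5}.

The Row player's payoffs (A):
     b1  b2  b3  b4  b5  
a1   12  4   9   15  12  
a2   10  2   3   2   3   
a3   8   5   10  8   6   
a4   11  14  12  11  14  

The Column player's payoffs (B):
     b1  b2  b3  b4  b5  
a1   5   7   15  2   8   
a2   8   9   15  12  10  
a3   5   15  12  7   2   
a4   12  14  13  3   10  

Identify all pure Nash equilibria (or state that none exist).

(a4, b2)

Check mutual best responses: a cell is a NE iff neither player can gain by unilaterally deviating.
The Row player's best responses — vs b1: a1 (payoff 12); vs b2: a4 (payoff 14); vs b3: a4 (payoff 12); vs b4: a1 (payoff 15); vs b5: a4 (payoff 14).
The Column player's best responses — vs a1: b3 (payoff 15); vs a2: b3 (payoff 15); vs a3: b2 (payoff 15); vs a4: b2 (payoff 14).
The only mutual best response is (a4, b2); neither player gains by switching there.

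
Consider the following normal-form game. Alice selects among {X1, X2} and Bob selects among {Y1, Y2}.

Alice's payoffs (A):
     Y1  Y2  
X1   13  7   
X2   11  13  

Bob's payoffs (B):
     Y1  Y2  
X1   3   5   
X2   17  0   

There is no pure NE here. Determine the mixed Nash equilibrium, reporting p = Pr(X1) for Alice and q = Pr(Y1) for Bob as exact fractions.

In a mixed NE each player is indifferent between their pure strategies, so the opponent's mix sets the indifference.
Bob indifferent between Y1 and Y2: p·3 + (1−p)·17 = p·5 + (1−p)·0 ⟹ 17 + (-14)p = 0 + 5p ⟹ p = 17/19.
Alice indifferent between X1 and X2: q·13 + (1−q)·7 = q·11 + (1−q)·13 ⟹ 7 + 6q = 13 + (-2)q ⟹ q = 3/4.

p = 17/19, q = 3/4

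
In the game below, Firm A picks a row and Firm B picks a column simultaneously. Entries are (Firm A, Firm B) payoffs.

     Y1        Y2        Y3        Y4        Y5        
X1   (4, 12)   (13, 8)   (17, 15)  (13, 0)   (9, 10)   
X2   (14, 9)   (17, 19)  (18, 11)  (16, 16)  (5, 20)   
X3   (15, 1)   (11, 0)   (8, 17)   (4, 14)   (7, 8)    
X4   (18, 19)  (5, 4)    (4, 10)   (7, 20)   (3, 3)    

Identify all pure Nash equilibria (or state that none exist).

Find each player's best response to every opponent strategy; NE are the intersections.
Firm A's best responses — vs Y1: X4 (payoff 18); vs Y2: X2 (payoff 17); vs Y3: X2 (payoff 18); vs Y4: X2 (payoff 16); vs Y5: X1 (payoff 9).
Firm B's best responses — vs X1: Y3 (payoff 15); vs X2: Y5 (payoff 20); vs X3: Y3 (payoff 17); vs X4: Y4 (payoff 20).
No cell has both players best-responding. For instance, Firm A's best reply to Y3 is X2, but against X2 Firm B prefers Y5 over Y3.

No pure-strategy Nash equilibrium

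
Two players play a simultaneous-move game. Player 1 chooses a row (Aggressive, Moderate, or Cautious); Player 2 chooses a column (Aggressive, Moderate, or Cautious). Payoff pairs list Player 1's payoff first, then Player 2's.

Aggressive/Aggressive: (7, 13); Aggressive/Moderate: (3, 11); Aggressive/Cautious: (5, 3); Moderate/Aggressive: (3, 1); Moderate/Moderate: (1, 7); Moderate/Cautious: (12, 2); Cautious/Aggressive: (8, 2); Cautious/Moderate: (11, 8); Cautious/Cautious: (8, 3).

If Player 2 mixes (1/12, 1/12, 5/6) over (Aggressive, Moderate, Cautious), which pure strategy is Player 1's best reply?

Compute Player 1's expected payoff from each pure strategy against the given mix.
Aggressive: (1/12)·7 + (1/12)·3 + (5/6)·5 = 5
Moderate: (1/12)·3 + (1/12)·1 + (5/6)·12 = 31/3
Cautious: (1/12)·8 + (1/12)·11 + (5/6)·8 = 33/4
Highest expected payoff is 31/3, from Moderate.

Moderate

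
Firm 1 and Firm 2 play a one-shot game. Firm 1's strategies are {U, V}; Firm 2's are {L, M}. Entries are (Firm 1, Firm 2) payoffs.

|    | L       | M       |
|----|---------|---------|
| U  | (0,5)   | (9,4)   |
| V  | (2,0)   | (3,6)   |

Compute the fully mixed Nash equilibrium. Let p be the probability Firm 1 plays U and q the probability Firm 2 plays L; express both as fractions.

Each player's mixing probability is pinned down by making the *other* player indifferent.
Firm 2 indifferent between L and M: p·5 + (1−p)·0 = p·4 + (1−p)·6 ⟹ 0 + 5p = 6 + (-2)p ⟹ p = 6/7.
Firm 1 indifferent between U and V: q·0 + (1−q)·9 = q·2 + (1−q)·3 ⟹ 9 + (-9)q = 3 + (-1)q ⟹ q = 3/4.

p = 6/7, q = 3/4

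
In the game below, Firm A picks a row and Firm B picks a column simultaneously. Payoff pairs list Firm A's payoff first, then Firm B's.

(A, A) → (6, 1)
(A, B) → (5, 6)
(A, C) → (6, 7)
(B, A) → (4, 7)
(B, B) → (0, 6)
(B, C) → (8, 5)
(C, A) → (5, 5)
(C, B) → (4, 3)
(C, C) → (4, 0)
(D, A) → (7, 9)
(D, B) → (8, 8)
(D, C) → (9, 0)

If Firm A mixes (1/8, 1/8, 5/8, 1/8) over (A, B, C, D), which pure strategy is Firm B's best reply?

A

Firm B's best reply maximizes expected payoff against the mix.
A: (1/8)·1 + (1/8)·7 + (5/8)·5 + (1/8)·9 = 21/4
B: (1/8)·6 + (1/8)·6 + (5/8)·3 + (1/8)·8 = 35/8
C: (1/8)·7 + (1/8)·5 + (5/8)·0 + (1/8)·0 = 3/2
Highest expected payoff is 21/4, from A.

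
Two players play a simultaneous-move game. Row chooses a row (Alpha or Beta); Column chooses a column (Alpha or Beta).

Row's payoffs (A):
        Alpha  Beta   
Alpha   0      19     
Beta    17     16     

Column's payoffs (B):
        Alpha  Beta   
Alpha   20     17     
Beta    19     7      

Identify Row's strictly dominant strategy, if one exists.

None

A strategy is strictly dominant if it gives Row a strictly higher payoff than every other strategy, against every choice by the opponent.
Alpha is not dominant: against Alpha, Beta gives 17 > 0.
Beta is not dominant: against Beta, Alpha gives 19 > 16.
No single strategy is best against every opponent action.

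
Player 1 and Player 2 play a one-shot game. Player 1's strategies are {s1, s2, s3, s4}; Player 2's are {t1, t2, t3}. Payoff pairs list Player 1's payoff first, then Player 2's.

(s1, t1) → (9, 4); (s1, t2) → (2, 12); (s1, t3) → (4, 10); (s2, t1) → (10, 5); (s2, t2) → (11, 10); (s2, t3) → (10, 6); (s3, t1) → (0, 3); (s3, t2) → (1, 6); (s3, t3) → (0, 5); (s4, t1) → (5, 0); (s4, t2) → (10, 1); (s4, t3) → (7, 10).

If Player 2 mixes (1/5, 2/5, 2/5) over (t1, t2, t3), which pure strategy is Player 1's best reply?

s2

Compute Player 1's expected payoff from each pure strategy against the given mix.
s1: (1/5)·9 + (2/5)·2 + (2/5)·4 = 21/5
s2: (1/5)·10 + (2/5)·11 + (2/5)·10 = 52/5
s3: (1/5)·0 + (2/5)·1 + (2/5)·0 = 2/5
s4: (1/5)·5 + (2/5)·10 + (2/5)·7 = 39/5
Highest expected payoff is 52/5, from s2.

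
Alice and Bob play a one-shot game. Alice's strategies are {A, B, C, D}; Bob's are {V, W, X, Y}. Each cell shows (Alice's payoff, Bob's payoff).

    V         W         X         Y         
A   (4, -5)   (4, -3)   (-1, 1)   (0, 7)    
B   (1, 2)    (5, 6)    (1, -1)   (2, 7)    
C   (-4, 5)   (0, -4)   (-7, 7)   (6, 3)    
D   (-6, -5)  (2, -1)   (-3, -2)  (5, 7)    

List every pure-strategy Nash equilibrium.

None

Find each player's best response to every opponent strategy; NE are the intersections.
Alice's best responses — vs V: A (payoff 4); vs W: B (payoff 5); vs X: B (payoff 1); vs Y: C (payoff 6).
Bob's best responses — vs A: Y (payoff 7); vs B: Y (payoff 7); vs C: X (payoff 7); vs D: Y (payoff 7).
No cell has both players best-responding. For instance, Alice's best reply to X is B, but against B Bob prefers Y over X.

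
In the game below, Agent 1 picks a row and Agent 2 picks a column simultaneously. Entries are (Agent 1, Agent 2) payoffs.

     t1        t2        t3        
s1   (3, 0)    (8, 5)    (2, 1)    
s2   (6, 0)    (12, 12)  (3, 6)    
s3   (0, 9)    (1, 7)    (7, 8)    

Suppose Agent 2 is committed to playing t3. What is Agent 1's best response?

With Agent 2 fixed at t3, Agent 1's payoffs are: s1 → 2, s2 → 3, s3 → 7.
The maximum is 7, achieved by s3.

s3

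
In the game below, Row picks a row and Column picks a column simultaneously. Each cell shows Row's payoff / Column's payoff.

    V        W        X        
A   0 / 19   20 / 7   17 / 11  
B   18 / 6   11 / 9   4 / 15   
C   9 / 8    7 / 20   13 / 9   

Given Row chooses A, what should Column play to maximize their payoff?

V

With Row fixed at A, Column's payoffs are: V → 19, W → 7, X → 11.
The maximum is 19, achieved by V.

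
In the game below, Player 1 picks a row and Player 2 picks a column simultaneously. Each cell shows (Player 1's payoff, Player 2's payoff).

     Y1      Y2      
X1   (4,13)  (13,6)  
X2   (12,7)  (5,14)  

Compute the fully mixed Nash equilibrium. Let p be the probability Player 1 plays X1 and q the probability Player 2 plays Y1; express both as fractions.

p = 1/2, q = 1/2

In a mixed NE each player is indifferent between their pure strategies, so the opponent's mix sets the indifference.
Player 2 indifferent between Y1 and Y2: p·13 + (1−p)·7 = p·6 + (1−p)·14 ⟹ 7 + 6p = 14 + (-8)p ⟹ p = 1/2.
Player 1 indifferent between X1 and X2: q·4 + (1−q)·13 = q·12 + (1−q)·5 ⟹ 13 + (-9)q = 5 + 7q ⟹ q = 1/2.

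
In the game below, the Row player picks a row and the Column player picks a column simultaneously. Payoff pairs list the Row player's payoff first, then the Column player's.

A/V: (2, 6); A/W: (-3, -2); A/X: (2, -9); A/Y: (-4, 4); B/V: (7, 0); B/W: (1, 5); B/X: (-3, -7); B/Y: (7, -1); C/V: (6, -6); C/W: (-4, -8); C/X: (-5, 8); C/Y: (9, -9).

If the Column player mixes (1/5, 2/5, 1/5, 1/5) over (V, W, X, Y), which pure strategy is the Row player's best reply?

B

Compute the Row player's expected payoff from each pure strategy against the given mix.
A: (1/5)·2 + (2/5)·(-3) + (1/5)·2 + (1/5)·(-4) = -6/5
B: (1/5)·7 + (2/5)·1 + (1/5)·(-3) + (1/5)·7 = 13/5
C: (1/5)·6 + (2/5)·(-4) + (1/5)·(-5) + (1/5)·9 = 2/5
Highest expected payoff is 13/5, from B.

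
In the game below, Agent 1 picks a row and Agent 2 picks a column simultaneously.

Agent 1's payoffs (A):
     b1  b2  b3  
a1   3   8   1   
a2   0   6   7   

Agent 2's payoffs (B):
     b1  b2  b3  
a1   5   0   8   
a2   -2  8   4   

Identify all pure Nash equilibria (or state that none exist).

There is no pure-strategy Nash equilibrium

Find each player's best response to every opponent strategy; NE are the intersections.
Agent 1's best responses — vs b1: a1 (payoff 3); vs b2: a1 (payoff 8); vs b3: a2 (payoff 7).
Agent 2's best responses — vs a1: b3 (payoff 8); vs a2: b2 (payoff 8).
No cell has both players best-responding. For instance, Agent 1's best reply to b2 is a1, but against a1 Agent 2 prefers b3 over b2.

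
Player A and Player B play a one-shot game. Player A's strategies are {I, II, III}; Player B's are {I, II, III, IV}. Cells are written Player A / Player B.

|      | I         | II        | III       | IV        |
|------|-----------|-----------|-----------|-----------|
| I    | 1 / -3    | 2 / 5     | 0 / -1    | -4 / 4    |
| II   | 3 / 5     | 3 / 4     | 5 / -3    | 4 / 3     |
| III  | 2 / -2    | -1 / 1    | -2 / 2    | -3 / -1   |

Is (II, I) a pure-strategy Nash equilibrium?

Yes

Holding Player B at I: Player A gets 3 from II, versus 1 from I, 2 from III. No profitable deviation for Player A.
Holding Player A at II: Player B gets 5 from I, versus 4 from II, -3 from III, 3 from IV. No profitable deviation for Player B either.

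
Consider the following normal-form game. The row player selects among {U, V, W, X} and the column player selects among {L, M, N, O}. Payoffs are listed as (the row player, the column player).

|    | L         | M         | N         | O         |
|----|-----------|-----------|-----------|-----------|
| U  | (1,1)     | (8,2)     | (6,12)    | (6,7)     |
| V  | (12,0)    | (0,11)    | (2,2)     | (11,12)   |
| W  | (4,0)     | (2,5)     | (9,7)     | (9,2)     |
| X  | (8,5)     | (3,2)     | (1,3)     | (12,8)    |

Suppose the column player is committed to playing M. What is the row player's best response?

U

With the column player fixed at M, the row player's payoffs are: U → 8, V → 0, W → 2, X → 3.
The maximum is 8, achieved by U.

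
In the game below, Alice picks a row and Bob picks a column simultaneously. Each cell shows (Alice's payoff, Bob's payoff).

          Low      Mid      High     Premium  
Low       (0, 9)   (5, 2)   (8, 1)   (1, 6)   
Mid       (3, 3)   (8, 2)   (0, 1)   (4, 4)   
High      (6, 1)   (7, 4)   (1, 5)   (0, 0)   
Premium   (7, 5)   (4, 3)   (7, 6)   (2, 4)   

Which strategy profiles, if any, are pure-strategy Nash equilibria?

(Mid, Premium)

Find each player's best response to every opponent strategy; NE are the intersections.
Alice's best responses — vs Low: Premium (payoff 7); vs Mid: Mid (payoff 8); vs High: Low (payoff 8); vs Premium: Mid (payoff 4).
Bob's best responses — vs Low: Low (payoff 9); vs Mid: Premium (payoff 4); vs High: High (payoff 5); vs Premium: High (payoff 6).
The only mutual best response is (Mid, Premium); neither player gains by switching there.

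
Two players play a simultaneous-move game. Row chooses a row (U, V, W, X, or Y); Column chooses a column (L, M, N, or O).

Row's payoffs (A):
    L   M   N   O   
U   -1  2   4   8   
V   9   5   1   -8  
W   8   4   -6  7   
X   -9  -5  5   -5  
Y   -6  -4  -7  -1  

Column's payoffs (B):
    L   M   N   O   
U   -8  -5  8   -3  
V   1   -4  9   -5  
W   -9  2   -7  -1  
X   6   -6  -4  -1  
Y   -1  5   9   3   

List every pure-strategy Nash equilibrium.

No pure-strategy Nash equilibrium

A profile is a Nash equilibrium when each player is best-responding to the other.
Row's best responses — vs L: V (payoff 9); vs M: V (payoff 5); vs N: X (payoff 5); vs O: U (payoff 8).
Column's best responses — vs U: N (payoff 8); vs V: N (payoff 9); vs W: M (payoff 2); vs X: L (payoff 6); vs Y: N (payoff 9).
No cell has both players best-responding. For instance, Row's best reply to M is V, but against V Column prefers N over M.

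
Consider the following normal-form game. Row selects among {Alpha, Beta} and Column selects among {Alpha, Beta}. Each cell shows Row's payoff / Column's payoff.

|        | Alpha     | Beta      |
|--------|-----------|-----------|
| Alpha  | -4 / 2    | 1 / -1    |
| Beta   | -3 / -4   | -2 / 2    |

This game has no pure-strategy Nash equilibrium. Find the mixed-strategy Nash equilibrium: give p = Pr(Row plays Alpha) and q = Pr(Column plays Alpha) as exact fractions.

p = 2/3, q = 3/4

In a mixed NE each player is indifferent between their pure strategies, so the opponent's mix sets the indifference.
Column indifferent between Alpha and Beta: p·2 + (1−p)·(-4) = p·(-1) + (1−p)·2 ⟹ (-4) + 6p = 2 + (-3)p ⟹ p = 2/3.
Row indifferent between Alpha and Beta: q·(-4) + (1−q)·1 = q·(-3) + (1−q)·(-2) ⟹ 1 + (-5)q = (-2) + (-1)q ⟹ q = 3/4.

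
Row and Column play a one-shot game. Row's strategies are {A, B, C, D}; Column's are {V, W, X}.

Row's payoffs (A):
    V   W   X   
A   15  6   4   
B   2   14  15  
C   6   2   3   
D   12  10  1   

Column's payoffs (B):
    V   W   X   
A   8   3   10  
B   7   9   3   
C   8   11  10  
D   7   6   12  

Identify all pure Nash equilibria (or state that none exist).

(B, W)

A profile is a Nash equilibrium when each player is best-responding to the other.
Row's best responses — vs V: A (payoff 15); vs W: B (payoff 14); vs X: B (payoff 15).
Column's best responses — vs A: X (payoff 10); vs B: W (payoff 9); vs C: W (payoff 11); vs D: X (payoff 12).
The only mutual best response is (B, W); neither player gains by switching there.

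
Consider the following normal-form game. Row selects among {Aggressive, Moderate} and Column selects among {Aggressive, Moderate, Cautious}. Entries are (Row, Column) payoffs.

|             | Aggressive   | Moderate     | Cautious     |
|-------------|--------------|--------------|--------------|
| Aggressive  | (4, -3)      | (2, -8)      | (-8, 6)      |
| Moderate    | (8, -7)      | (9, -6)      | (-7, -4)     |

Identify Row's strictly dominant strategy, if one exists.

A strategy is strictly dominant if it gives Row a strictly higher payoff than every other strategy, against every choice by the opponent.
Moderate strictly dominates: vs Aggressive: 8 > 4; vs Moderate: 9 > 2; vs Cautious: -7 > -8.

Moderate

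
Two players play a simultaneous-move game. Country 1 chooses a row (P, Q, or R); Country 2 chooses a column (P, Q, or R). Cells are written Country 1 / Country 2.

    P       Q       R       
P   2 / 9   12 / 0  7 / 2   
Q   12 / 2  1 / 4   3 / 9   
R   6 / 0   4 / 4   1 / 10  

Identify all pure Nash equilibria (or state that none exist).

A profile is a Nash equilibrium when each player is best-responding to the other.
Country 1's best responses — vs P: Q (payoff 12); vs Q: P (payoff 12); vs R: P (payoff 7).
Country 2's best responses — vs P: P (payoff 9); vs Q: R (payoff 9); vs R: R (payoff 10).
No cell has both players best-responding. For instance, Country 1's best reply to Q is P, but against P Country 2 prefers P over Q.

There is no pure-strategy Nash equilibrium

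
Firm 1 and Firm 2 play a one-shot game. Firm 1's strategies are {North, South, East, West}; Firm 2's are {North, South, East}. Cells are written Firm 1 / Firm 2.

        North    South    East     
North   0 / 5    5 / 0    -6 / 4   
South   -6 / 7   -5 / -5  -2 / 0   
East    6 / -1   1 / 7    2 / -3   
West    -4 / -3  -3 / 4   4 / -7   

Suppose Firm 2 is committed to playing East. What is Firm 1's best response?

With Firm 2 fixed at East, Firm 1's payoffs are: North → -6, South → -2, East → 2, West → 4.
The maximum is 4, achieved by West.

West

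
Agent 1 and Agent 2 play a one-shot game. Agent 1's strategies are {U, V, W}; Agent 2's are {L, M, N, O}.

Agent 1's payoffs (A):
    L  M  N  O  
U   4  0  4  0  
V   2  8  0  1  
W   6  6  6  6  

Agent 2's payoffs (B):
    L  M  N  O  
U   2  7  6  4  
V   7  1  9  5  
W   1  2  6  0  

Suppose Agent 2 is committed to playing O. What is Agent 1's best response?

With Agent 2 fixed at O, Agent 1's payoffs are: U → 0, V → 1, W → 6.
The maximum is 6, achieved by W.

W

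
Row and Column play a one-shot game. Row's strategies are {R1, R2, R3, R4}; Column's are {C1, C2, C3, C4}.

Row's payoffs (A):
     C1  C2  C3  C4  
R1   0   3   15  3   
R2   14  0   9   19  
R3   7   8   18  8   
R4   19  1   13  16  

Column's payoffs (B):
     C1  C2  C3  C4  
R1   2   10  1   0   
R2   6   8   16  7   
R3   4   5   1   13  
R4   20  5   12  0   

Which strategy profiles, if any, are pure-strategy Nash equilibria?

(R4, C1)

Find each player's best response to every opponent strategy; NE are the intersections.
Row's best responses — vs C1: R4 (payoff 19); vs C2: R3 (payoff 8); vs C3: R3 (payoff 18); vs C4: R2 (payoff 19).
Column's best responses — vs R1: C2 (payoff 10); vs R2: C3 (payoff 16); vs R3: C4 (payoff 13); vs R4: C1 (payoff 20).
The only mutual best response is (R4, C1); neither player gains by switching there.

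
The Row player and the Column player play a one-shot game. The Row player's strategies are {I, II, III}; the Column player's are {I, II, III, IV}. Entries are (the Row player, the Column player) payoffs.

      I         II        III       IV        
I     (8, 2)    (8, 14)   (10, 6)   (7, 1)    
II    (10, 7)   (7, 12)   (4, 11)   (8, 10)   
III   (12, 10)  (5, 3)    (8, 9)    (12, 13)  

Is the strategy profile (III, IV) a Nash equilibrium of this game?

Holding the Column player at IV: the Row player gets 12 from III, versus 7 from I, 8 from II. No profitable deviation for the Row player.
Holding the Row player at III: the Column player gets 13 from IV, versus 10 from I, 3 from II, 9 from III. No profitable deviation for the Column player either.

Yes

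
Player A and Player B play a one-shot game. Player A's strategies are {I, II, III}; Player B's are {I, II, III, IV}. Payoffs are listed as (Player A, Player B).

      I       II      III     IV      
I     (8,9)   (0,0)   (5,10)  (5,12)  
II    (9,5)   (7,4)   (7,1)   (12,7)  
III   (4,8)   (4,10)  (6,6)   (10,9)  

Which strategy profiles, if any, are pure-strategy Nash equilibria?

(II, IV)

Find each player's best response to every opponent strategy; NE are the intersections.
Player A's best responses — vs I: II (payoff 9); vs II: II (payoff 7); vs III: II (payoff 7); vs IV: II (payoff 12).
Player B's best responses — vs I: IV (payoff 12); vs II: IV (payoff 7); vs III: II (payoff 10).
The only mutual best response is (II, IV); neither player gains by switching there.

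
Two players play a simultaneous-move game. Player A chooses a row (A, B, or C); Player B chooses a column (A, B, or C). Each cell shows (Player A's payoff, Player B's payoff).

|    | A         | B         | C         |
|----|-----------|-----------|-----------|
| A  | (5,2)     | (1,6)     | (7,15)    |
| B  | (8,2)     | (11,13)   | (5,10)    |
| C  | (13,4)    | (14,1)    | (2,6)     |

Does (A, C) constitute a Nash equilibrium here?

Holding Player B at C: Player A gets 7 from A, versus 5 from B, 2 from C. No profitable deviation for Player A.
Holding Player A at A: Player B gets 15 from C, versus 2 from A, 6 from B. No profitable deviation for Player B either.

Yes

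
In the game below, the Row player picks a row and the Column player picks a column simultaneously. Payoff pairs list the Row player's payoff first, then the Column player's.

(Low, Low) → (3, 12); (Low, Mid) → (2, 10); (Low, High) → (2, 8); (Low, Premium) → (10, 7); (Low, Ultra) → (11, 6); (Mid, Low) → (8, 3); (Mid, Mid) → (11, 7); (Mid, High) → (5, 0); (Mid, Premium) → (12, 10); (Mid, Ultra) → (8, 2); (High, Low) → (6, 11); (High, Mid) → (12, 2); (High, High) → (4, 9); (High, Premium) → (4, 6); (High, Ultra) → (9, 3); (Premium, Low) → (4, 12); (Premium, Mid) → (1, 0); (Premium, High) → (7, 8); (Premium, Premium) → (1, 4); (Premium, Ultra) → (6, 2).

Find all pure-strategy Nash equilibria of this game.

(Mid, Premium)

A profile is a Nash equilibrium when each player is best-responding to the other.
The Row player's best responses — vs Low: Mid (payoff 8); vs Mid: High (payoff 12); vs High: Premium (payoff 7); vs Premium: Mid (payoff 12); vs Ultra: Low (payoff 11).
The Column player's best responses — vs Low: Low (payoff 12); vs Mid: Premium (payoff 10); vs High: Low (payoff 11); vs Premium: Low (payoff 12).
The only mutual best response is (Mid, Premium); neither player gains by switching there.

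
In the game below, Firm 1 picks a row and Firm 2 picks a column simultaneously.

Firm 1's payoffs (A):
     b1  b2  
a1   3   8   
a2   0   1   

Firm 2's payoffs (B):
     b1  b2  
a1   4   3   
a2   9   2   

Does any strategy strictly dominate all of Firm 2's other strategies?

Check whether one of Firm 2's strategies beats all alternatives regardless of what the opponent does.
b1 strictly dominates: vs a1: 4 > 3; vs a2: 9 > 2.

b1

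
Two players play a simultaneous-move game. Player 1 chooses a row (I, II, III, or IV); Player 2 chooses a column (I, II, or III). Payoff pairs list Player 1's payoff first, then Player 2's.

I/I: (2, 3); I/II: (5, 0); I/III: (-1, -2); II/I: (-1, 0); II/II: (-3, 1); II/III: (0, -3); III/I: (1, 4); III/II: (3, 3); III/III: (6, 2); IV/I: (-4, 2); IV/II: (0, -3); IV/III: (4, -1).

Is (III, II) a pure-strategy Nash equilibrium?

No

Holding Player 2 at II: Player 1 gets 3 from III but could get 5 by switching to I. Player 1 has a profitable deviation.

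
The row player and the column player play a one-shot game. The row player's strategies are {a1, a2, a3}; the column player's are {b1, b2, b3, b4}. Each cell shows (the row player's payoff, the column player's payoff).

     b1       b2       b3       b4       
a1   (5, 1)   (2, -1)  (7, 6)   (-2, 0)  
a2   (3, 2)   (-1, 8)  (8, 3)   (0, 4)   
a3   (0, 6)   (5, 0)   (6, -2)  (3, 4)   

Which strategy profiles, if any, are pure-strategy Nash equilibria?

Find each player's best response to every opponent strategy; NE are the intersections.
The row player's best responses — vs b1: a1 (payoff 5); vs b2: a3 (payoff 5); vs b3: a2 (payoff 8); vs b4: a3 (payoff 3).
The column player's best responses — vs a1: b3 (payoff 6); vs a2: b2 (payoff 8); vs a3: b1 (payoff 6).
No cell has both players best-responding. For instance, the row player's best reply to b1 is a1, but against a1 the column player prefers b3 over b1.

No pure-strategy Nash equilibrium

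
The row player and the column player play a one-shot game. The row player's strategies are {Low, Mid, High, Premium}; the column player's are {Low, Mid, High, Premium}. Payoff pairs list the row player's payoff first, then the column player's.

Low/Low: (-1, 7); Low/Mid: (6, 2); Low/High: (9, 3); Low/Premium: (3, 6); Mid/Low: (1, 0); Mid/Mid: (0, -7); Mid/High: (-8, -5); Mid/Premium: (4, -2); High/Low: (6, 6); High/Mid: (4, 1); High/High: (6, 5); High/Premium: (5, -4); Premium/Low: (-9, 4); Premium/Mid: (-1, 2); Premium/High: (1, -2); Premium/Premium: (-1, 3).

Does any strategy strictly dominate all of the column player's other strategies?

Low

A strategy is strictly dominant if it gives the column player a strictly higher payoff than every other strategy, against every choice by the opponent.
Low strictly dominates: vs Low: 7 > each of {2, 3, 6}; vs Mid: 0 > each of {-7, -5, -2}; vs High: 6 > each of {1, 5, -4}; vs Premium: 4 > each of {2, -2, 3}.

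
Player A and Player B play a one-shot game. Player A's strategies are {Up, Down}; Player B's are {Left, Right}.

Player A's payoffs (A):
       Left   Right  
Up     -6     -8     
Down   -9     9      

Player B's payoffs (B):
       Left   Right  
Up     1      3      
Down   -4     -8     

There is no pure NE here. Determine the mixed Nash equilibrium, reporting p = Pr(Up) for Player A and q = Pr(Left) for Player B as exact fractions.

Each player's mixing probability is pinned down by making the *other* player indifferent.
Player B indifferent between Left and Right: p·1 + (1−p)·(-4) = p·3 + (1−p)·(-8) ⟹ (-4) + 5p = (-8) + 11p ⟹ p = 2/3.
Player A indifferent between Up and Down: q·(-6) + (1−q)·(-8) = q·(-9) + (1−q)·9 ⟹ (-8) + 2q = 9 + (-18)q ⟹ q = 17/20.

p = 2/3, q = 17/20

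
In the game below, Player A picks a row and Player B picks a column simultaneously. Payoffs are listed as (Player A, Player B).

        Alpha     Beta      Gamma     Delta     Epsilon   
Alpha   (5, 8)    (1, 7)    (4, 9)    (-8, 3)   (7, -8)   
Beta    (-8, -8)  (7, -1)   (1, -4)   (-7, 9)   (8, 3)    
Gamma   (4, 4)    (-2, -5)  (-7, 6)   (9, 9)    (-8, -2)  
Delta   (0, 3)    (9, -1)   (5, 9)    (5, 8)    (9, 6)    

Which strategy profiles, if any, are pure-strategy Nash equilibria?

Check mutual best responses: a cell is a NE iff neither player can gain by unilaterally deviating.
Player A's best responses — vs Alpha: Alpha (payoff 5); vs Beta: Delta (payoff 9); vs Gamma: Delta (payoff 5); vs Delta: Gamma (payoff 9); vs Epsilon: Delta (payoff 9).
Player B's best responses — vs Alpha: Gamma (payoff 9); vs Beta: Delta (payoff 9); vs Gamma: Delta (payoff 9); vs Delta: Gamma (payoff 9).
Mutual best responses occur at (Gamma, Delta) and (Delta, Gamma); at each, neither player gains by switching.

(Gamma, Delta) and (Delta, Gamma)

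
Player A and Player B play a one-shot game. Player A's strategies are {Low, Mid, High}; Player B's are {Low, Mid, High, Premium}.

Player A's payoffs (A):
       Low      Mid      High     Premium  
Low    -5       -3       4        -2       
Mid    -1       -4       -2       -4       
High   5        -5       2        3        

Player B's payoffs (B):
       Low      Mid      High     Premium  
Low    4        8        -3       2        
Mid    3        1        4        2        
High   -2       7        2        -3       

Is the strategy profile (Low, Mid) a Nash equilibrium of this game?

Holding Player B at Mid: Player A gets -3 from Low, versus -4 from Mid, -5 from High. No profitable deviation for Player A.
Holding Player A at Low: Player B gets 8 from Mid, versus 4 from Low, -3 from High, 2 from Premium. No profitable deviation for Player B either.

Yes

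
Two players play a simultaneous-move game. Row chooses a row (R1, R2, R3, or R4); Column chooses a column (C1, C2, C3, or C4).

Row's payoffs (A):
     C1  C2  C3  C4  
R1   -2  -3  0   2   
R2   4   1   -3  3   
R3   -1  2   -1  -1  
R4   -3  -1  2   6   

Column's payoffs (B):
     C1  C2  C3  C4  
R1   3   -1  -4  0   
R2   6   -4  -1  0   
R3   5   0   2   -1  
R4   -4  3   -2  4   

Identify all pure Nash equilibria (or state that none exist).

Find each player's best response to every opponent strategy; NE are the intersections.
Row's best responses — vs C1: R2 (payoff 4); vs C2: R3 (payoff 2); vs C3: R4 (payoff 2); vs C4: R4 (payoff 6).
Column's best responses — vs R1: C1 (payoff 3); vs R2: C1 (payoff 6); vs R3: C1 (payoff 5); vs R4: C4 (payoff 4).
Mutual best responses occur at (R2, C1) and (R4, C4); at each, neither player gains by switching.

(R2, C1) and (R4, C4)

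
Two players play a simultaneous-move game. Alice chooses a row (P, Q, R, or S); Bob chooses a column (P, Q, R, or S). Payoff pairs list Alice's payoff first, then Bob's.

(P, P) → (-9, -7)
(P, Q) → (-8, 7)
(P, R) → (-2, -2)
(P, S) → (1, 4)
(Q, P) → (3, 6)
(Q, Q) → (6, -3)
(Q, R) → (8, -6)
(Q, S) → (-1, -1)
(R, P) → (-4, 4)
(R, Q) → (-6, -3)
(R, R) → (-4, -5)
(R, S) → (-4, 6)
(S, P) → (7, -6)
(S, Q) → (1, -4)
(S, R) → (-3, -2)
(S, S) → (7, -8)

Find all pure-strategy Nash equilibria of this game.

No pure-strategy Nash equilibrium

Check mutual best responses: a cell is a NE iff neither player can gain by unilaterally deviating.
Alice's best responses — vs P: S (payoff 7); vs Q: Q (payoff 6); vs R: Q (payoff 8); vs S: S (payoff 7).
Bob's best responses — vs P: Q (payoff 7); vs Q: P (payoff 6); vs R: S (payoff 6); vs S: R (payoff -2).
No cell has both players best-responding. For instance, Alice's best reply to S is S, but against S Bob prefers R over S.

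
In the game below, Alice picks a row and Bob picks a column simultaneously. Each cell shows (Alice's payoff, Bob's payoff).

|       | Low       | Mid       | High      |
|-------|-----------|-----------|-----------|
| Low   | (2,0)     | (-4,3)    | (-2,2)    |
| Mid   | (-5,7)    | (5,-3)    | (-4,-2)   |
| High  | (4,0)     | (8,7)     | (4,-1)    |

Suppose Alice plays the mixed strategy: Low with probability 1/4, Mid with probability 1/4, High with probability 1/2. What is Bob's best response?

Compute Bob's expected payoff from each pure strategy against the given mix.
Low: (1/4)·0 + (1/4)·7 + (1/2)·0 = 7/4
Mid: (1/4)·3 + (1/4)·(-3) + (1/2)·7 = 7/2
High: (1/4)·2 + (1/4)·(-2) + (1/2)·(-1) = -1/2
Highest expected payoff is 7/2, from Mid.

Mid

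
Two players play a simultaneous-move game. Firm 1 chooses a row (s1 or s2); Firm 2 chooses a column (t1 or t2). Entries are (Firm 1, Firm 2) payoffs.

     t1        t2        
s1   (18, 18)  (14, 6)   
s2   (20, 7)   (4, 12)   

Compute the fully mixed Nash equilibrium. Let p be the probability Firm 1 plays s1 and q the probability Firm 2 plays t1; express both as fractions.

p = 5/17, q = 5/6

In a mixed NE each player is indifferent between their pure strategies, so the opponent's mix sets the indifference.
Firm 2 indifferent between t1 and t2: p·18 + (1−p)·7 = p·6 + (1−p)·12 ⟹ 7 + 11p = 12 + (-6)p ⟹ p = 5/17.
Firm 1 indifferent between s1 and s2: q·18 + (1−q)·14 = q·20 + (1−q)·4 ⟹ 14 + 4q = 4 + 16q ⟹ q = 5/6.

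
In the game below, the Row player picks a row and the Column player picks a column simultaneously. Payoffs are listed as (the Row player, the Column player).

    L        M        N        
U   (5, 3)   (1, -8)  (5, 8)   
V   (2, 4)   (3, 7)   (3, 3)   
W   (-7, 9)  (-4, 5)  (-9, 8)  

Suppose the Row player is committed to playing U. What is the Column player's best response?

With the Row player fixed at U, the Column player's payoffs are: L → 3, M → -8, N → 8.
The maximum is 8, achieved by N.

N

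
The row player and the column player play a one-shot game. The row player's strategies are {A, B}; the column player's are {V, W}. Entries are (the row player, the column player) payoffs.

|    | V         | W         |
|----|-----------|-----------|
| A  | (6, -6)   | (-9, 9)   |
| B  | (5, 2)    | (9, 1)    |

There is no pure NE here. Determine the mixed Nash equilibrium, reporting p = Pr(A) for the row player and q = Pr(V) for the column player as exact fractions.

p = 1/16, q = 18/19

In a mixed NE each player is indifferent between their pure strategies, so the opponent's mix sets the indifference.
The column player indifferent between V and W: p·(-6) + (1−p)·2 = p·9 + (1−p)·1 ⟹ 2 + (-8)p = 1 + 8p ⟹ p = 1/16.
The row player indifferent between A and B: q·6 + (1−q)·(-9) = q·5 + (1−q)·9 ⟹ (-9) + 15q = 9 + (-4)q ⟹ q = 18/19.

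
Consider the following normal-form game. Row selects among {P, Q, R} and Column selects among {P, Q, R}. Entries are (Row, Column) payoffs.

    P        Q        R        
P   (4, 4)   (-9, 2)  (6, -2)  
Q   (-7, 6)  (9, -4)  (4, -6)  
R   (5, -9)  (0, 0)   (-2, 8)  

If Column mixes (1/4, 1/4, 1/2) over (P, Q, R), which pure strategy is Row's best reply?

Q

Compute Row's expected payoff from each pure strategy against the given mix.
P: (1/4)·4 + (1/4)·(-9) + (1/2)·6 = 7/4
Q: (1/4)·(-7) + (1/4)·9 + (1/2)·4 = 5/2
R: (1/4)·5 + (1/4)·0 + (1/2)·(-2) = 1/4
Highest expected payoff is 5/2, from Q.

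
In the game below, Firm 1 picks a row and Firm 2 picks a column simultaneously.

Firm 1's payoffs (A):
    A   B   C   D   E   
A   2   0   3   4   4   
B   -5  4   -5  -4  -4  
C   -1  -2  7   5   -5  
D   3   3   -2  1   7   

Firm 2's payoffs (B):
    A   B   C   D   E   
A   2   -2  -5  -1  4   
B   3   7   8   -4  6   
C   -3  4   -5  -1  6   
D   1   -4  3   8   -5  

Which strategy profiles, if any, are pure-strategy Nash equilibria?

A profile is a Nash equilibrium when each player is best-responding to the other.
Firm 1's best responses — vs A: D (payoff 3); vs B: B (payoff 4); vs C: C (payoff 7); vs D: C (payoff 5); vs E: D (payoff 7).
Firm 2's best responses — vs A: E (payoff 4); vs B: C (payoff 8); vs C: E (payoff 6); vs D: D (payoff 8).
No cell has both players best-responding. For instance, Firm 1's best reply to B is B, but against B Firm 2 prefers C over B.

No pure-strategy Nash equilibrium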